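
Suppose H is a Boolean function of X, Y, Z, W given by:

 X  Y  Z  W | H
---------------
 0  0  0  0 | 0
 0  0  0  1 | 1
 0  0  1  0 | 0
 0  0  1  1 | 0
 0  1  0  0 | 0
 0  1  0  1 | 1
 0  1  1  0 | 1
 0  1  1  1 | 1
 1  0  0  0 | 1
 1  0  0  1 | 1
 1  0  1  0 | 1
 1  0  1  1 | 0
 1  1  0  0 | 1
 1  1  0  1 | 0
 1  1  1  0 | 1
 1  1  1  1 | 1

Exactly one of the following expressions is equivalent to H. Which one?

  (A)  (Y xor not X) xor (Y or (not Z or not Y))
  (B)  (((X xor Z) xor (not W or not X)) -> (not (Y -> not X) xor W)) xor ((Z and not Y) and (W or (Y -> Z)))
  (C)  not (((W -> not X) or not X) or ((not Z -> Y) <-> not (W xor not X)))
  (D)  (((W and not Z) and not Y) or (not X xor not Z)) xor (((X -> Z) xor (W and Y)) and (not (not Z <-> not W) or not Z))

(A): at (0,0,0,1) it gives 0, but H = 1 — eliminated.
(C): at (0,0,0,1) it gives 0, but H = 1 — eliminated.
(D): at (0,0,0,0) it gives 1, but H = 0 — eliminated.
That leaves (B). Evaluating it on every row reproduces the table of H exactly.

B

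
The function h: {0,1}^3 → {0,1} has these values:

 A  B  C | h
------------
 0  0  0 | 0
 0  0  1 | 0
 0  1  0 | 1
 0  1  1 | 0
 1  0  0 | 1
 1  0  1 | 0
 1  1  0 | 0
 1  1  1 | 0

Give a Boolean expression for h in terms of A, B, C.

Collect the rows where h=1 — (0,1,0), (1,0,0) — and write one minterm per row: ¬A·B·¬C, A·¬B·¬C. Their union (logical OR) reproduces the table exactly.

h(A, B, C) = ((~A & B) & ~C) | ((A & ~B) & ~C)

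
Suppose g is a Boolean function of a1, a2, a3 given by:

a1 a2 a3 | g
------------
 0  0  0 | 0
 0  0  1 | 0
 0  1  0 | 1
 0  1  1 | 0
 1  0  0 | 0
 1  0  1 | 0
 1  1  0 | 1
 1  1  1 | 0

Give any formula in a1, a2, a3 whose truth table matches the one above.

Collect the rows where g=1 — (0,1,0), (1,1,0) — and write one minterm per row: ¬a1·a2·¬a3, a1·a2·¬a3. Their union (logical OR) reproduces the table exactly.

g(a1, a2, a3) = ((NOT a1 AND a2) AND NOT a3) OR ((a1 AND a2) AND NOT a3)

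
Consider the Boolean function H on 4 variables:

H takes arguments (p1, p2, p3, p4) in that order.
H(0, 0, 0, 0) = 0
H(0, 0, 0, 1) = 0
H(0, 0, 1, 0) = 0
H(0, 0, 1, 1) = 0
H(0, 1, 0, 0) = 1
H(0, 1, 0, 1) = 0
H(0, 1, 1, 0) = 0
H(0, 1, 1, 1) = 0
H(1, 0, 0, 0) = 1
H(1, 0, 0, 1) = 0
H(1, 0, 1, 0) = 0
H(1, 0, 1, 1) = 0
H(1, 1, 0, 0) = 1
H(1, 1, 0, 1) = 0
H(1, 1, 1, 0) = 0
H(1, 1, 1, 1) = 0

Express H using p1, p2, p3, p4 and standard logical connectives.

H(p1, p2, p3, p4) = ((((not p1 and p2) and not p3) and not p4) or (((p1 and not p2) and not p3) and not p4)) or (((p1 and p2) and not p3) and not p4)

H=1 on 3 inputs: (0,1,0,0), (1,0,0,0), (1,1,0,0). Reading each as a conjunction of literals (¬p1·p2·¬p3·¬p4, p1·¬p2·¬p3·¬p4, p1·p2·¬p3·¬p4) and taking the OR gives the canonical DNF.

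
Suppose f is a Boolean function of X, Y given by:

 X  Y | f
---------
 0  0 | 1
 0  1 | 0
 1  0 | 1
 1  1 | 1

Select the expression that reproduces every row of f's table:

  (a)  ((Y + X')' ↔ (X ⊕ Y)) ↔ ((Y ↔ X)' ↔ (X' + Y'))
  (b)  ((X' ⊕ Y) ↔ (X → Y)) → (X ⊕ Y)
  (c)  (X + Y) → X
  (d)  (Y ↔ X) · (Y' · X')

c

(a): at (0,0) it gives 0, but f = 1 — eliminated.
(b): at (0,0) it gives 0, but f = 1 — eliminated.
(d): at (1,0) it gives 0, but f = 1 — eliminated.
That leaves (c). Evaluating it on every row reproduces the table of f exactly.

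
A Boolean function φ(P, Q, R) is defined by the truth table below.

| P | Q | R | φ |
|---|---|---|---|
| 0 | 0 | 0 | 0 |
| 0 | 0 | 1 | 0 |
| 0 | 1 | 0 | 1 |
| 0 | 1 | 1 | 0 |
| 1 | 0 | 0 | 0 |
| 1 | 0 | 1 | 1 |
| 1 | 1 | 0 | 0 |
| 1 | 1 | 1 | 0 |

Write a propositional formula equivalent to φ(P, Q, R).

Collect the rows where φ=1 — (0,1,0), (1,0,1) — and write one minterm per row: ¬P·Q·¬R, P·¬Q·R. Their union (logical OR) reproduces the table exactly.

φ(P, Q, R) = ((P' · Q) · R') + ((P · Q') · R)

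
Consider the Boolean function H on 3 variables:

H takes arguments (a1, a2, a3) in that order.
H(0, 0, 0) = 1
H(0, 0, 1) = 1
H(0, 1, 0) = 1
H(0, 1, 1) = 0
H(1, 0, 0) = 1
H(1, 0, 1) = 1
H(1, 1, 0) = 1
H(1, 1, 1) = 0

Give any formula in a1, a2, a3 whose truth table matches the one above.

The 0-rows are (0,1,1), (1,1,1). Take each as a conjunction (¬a1·a2·a3, a1·a2·a3), form their disjunction, and complement — that gives a formula that is 1 everywhere H is.

H(a1, a2, a3) = NOT (((NOT a1 AND a2) AND a3) OR ((a1 AND a2) AND a3))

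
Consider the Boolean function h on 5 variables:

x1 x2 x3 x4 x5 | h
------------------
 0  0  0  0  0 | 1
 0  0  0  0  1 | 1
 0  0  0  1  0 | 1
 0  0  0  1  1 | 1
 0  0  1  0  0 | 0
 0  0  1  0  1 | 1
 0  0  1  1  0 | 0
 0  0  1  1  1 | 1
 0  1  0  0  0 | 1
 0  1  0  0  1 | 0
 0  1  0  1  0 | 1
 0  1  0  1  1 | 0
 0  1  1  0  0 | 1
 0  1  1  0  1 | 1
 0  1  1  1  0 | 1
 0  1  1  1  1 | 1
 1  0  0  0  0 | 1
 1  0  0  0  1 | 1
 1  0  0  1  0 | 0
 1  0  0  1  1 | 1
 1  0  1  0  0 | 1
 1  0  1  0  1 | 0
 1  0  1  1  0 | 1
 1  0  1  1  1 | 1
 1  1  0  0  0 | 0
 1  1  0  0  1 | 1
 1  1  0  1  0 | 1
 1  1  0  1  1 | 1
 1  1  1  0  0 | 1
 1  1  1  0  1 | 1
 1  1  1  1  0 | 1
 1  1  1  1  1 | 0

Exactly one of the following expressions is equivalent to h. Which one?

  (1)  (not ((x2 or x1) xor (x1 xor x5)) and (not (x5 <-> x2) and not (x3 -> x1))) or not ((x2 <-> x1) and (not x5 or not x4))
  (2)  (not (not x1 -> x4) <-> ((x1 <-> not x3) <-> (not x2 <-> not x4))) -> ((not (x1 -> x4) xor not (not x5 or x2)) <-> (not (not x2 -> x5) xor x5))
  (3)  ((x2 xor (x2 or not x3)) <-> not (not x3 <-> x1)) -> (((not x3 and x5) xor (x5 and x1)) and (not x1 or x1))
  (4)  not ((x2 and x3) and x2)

(1) disagrees with h on (0,0,0,0,0) (formula → 0, table → 1); rule it out.
(3) disagrees with h on (0,0,0,0,0) (formula → 0, table → 1); rule it out.
(4) disagrees with h on (0,0,1,0,0) (formula → 1, table → 0); rule it out.
(2) is the remaining candidate, and it agrees with h on all 32 inputs.

2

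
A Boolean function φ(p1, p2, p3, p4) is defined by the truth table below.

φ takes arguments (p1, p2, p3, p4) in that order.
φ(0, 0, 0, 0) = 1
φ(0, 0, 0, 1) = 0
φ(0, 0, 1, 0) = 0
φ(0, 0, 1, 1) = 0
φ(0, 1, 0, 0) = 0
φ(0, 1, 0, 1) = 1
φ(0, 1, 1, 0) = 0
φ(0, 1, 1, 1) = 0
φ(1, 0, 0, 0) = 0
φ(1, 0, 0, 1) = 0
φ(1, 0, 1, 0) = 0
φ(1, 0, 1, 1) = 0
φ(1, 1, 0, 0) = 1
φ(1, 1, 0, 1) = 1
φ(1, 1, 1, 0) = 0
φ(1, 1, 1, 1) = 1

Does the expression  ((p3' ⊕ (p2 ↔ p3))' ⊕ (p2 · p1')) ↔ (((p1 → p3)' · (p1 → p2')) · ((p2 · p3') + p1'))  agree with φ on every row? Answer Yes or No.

Test each input against both φ and the formula:
  p1=0, p2=0, p3=0, p4=0: formula gives 0, but φ = 1 ✗
A single disagreement suffices: at (0,0,0,0) they differ, so the formula does not compute φ.

No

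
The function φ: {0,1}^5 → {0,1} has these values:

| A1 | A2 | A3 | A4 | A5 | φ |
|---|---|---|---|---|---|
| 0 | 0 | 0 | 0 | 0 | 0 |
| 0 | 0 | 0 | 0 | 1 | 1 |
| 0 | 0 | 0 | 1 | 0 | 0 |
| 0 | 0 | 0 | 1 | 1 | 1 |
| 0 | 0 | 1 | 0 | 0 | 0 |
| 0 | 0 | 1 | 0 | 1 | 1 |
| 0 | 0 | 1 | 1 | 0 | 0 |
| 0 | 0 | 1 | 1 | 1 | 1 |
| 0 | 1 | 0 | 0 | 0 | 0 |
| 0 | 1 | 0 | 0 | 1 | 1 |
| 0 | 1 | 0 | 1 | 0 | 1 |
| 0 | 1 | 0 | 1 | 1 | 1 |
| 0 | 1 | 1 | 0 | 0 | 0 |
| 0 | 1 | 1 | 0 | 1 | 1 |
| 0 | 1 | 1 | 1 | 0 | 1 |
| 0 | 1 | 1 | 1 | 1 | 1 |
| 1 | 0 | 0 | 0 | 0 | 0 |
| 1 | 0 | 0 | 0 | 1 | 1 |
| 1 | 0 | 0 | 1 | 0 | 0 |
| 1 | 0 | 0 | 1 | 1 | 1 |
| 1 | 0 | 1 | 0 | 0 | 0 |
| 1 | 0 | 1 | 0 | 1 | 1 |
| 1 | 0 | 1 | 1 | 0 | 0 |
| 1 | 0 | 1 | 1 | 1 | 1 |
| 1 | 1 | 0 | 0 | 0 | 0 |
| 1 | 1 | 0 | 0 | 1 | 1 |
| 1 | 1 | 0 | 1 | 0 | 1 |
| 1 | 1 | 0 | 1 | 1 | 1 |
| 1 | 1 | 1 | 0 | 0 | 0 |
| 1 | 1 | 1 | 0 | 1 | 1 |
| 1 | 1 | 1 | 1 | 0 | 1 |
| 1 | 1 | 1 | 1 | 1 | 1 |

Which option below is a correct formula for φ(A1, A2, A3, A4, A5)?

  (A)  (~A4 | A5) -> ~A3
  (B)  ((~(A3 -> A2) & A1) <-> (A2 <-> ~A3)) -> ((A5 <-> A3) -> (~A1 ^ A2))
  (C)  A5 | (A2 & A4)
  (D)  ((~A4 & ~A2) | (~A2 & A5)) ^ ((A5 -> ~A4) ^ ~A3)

C

(A) disagrees with φ on (0,0,0,0,0) (formula → 1, table → 0); rule it out.
(B) disagrees with φ on (0,0,0,0,0) (formula → 1, table → 0); rule it out.
(D) disagrees with φ on (0,0,0,0,0) (formula → 1, table → 0); rule it out.
Only (C) survives; checking it on all 32 rows confirms it matches φ.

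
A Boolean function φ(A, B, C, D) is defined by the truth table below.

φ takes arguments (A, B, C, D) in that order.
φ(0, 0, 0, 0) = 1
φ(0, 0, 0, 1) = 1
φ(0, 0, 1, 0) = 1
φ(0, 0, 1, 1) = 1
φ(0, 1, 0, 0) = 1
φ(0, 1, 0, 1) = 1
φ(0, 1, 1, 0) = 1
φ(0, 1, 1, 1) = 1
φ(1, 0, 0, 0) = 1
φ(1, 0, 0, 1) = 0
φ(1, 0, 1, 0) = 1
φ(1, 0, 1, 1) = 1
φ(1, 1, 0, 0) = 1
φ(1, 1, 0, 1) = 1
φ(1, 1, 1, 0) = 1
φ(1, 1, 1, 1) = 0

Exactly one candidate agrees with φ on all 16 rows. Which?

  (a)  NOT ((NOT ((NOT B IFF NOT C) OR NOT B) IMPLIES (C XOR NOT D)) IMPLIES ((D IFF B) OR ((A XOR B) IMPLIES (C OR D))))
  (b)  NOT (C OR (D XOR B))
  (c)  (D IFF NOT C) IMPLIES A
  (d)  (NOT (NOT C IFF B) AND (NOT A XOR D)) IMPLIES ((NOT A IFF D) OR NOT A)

(a) disagrees with φ on (0,0,0,0) (formula → 0, table → 1); rule it out.
(b) disagrees with φ on (0,0,0,1) (formula → 0, table → 1); rule it out.
(c) disagrees with φ on (0,0,0,1) (formula → 0, table → 1); rule it out.
Only (d) survives; checking it on all 16 rows confirms it matches φ.

d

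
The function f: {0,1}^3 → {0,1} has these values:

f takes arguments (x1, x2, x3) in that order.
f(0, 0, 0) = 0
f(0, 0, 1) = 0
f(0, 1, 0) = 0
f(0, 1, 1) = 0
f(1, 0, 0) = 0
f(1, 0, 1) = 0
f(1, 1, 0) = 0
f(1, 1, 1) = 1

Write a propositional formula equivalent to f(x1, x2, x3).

The output is 1 only when every input is 1 — the AND of all inputs.

f(x1, x2, x3) = (x1 ∧ x2) ∧ x3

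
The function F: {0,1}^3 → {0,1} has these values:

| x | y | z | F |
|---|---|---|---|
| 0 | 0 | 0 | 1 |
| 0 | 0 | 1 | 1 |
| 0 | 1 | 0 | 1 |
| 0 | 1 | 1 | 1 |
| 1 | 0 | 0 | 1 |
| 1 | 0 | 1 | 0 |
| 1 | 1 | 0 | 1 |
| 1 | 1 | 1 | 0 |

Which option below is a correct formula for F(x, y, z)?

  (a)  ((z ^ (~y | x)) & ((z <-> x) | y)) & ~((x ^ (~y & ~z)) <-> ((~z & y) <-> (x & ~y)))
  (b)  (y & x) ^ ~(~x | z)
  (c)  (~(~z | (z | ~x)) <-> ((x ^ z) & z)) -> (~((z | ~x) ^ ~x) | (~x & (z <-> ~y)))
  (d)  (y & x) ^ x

(a): at (0,0,0) it gives 0, but F = 1 — eliminated.
(b): at (0,0,0) it gives 0, but F = 1 — eliminated.
(d): at (0,0,0) it gives 0, but F = 1 — eliminated.
That leaves (c). Evaluating it on every row reproduces the table of F exactly.

c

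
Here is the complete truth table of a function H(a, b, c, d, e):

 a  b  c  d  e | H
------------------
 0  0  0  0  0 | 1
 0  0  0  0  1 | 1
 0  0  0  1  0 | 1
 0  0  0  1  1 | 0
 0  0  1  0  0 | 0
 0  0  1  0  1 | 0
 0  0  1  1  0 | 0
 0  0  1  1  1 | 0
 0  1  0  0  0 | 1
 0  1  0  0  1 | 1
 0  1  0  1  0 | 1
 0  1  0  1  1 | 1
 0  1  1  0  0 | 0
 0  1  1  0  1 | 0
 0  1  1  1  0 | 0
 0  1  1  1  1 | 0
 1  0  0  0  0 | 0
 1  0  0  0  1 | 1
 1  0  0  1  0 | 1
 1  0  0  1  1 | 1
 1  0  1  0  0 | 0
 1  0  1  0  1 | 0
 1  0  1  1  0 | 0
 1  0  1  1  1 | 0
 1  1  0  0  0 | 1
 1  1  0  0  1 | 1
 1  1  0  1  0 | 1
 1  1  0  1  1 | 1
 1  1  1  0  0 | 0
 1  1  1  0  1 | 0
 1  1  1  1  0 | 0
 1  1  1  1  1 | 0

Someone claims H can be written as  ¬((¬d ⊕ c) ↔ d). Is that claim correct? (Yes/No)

Evaluate ¬((¬d ⊕ c) ↔ d) on each row and compare to H:
  a=0, b=0, c=0, d=0, e=0: formula gives 1, H = 1 ✓
  a=0, b=0, c=0, d=0, e=1: formula gives 1, H = 1 ✓
  a=0, b=0, c=0, d=1, e=0: formula gives 1, H = 1 ✓
  a=0, b=0, c=0, d=1, e=1: formula gives 1, but H = 0 ✗
Since they disagree at (0,0,0,1,1), the expression is not a correct formula for H.

No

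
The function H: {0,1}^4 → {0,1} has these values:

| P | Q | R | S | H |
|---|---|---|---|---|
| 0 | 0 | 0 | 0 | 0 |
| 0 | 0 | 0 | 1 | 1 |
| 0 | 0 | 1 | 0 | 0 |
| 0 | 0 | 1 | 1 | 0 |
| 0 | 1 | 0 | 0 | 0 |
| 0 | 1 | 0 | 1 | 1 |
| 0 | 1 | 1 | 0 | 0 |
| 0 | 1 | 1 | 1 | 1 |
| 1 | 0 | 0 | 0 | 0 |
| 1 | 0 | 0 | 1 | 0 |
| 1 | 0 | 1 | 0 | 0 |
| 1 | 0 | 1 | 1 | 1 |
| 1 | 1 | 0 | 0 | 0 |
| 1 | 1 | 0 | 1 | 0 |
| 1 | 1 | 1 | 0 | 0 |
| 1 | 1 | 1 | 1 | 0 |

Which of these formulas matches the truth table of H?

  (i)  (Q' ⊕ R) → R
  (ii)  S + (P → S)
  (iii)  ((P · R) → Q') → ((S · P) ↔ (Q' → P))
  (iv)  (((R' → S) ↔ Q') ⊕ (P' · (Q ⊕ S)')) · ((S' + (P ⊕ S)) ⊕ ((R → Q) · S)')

(i) fails at (0,0,0,1): the formula yields 0, H is 1.
(ii) fails at (0,0,0,0): the formula yields 1, H is 0.
(iii) fails at (0,0,0,0): the formula yields 1, H is 0.
Only (iv) survives; checking it on all 16 rows confirms it matches H.

iv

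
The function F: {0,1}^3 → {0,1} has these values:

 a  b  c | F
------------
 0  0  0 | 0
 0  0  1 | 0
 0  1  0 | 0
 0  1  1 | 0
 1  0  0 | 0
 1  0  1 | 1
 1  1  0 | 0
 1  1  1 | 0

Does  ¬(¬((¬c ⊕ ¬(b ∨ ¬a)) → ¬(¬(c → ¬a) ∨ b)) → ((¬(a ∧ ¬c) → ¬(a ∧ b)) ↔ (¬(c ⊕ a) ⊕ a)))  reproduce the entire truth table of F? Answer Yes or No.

Yes

Evaluate ¬(¬((¬c ⊕ ¬(b ∨ ¬a)) → ¬(¬(c → ¬a) ∨ b)) → ((¬(a ∧ ¬c) → ¬(a ∧ b)) ↔ (¬(c ⊕ a) ⊕ a))) on each row and compare to F:
  a=0, b=0, c=0: formula gives 0, F = 0 ✓
  a=0, b=0, c=1: formula gives 0, F = 0 ✓
  a=0, b=1, c=0: formula gives 0, F = 0 ✓
  a=0, b=1, c=1: formula gives 0, F = 0 ✓
  a=1, b=0, c=0: formula gives 0, F = 0 ✓
  …and likewise for the remaining 3 rows.
All 8 rows match — the expression computes F exactly.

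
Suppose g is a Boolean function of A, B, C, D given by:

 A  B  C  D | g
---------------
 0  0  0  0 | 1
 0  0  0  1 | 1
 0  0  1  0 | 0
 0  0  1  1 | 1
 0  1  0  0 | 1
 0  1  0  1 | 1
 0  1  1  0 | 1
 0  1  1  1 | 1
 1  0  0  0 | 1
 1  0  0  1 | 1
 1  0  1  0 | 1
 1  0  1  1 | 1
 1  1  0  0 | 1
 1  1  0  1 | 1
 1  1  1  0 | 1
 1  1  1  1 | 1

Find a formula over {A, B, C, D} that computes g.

g(A, B, C, D) = ¬(((¬A ∧ ¬B) ∧ C) ∧ ¬D)

Only row (0,0,1,0) gives 0. So g is 1 everywhere except there — the complement of the minterm ¬A·¬B·C·¬D.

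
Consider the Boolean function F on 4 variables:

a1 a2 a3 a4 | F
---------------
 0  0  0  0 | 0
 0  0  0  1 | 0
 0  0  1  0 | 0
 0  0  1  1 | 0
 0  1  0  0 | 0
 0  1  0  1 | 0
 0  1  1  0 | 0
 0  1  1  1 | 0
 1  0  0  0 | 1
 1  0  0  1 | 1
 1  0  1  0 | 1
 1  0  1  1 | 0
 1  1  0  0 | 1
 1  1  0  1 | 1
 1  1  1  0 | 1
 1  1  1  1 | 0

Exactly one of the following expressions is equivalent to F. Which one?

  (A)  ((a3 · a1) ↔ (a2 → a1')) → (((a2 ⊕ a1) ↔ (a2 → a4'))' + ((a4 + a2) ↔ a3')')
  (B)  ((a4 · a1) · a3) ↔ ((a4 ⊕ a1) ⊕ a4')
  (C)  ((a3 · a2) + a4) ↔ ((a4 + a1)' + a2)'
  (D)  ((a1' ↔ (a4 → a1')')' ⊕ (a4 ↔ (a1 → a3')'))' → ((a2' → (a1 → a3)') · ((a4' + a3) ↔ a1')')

B

(A) fails at (0,0,0,0): the formula yields 1, F is 0.
(C) fails at (0,0,0,0): the formula yields 1, F is 0.
(D) fails at (0,0,0,1): the formula yields 1, F is 0.
Only (B) survives; checking it on all 16 rows confirms it matches F.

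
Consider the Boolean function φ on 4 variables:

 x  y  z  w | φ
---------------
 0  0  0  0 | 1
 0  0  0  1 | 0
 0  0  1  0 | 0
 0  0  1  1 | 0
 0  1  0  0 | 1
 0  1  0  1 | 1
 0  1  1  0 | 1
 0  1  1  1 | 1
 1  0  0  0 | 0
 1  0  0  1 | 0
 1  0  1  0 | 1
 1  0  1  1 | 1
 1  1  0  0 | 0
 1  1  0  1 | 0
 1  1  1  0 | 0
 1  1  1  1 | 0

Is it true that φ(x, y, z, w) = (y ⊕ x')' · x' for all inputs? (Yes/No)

Test each input against both φ and the formula:
  x=0, y=0, z=0, w=0: formula gives 0, but φ = 1 ✗
A single disagreement suffices: at (0,0,0,0) they differ, so the formula does not compute φ.

No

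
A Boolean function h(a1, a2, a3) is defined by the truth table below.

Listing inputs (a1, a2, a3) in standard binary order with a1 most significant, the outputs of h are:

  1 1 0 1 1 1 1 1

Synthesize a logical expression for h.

Only row (0,1,0) gives 0. So h is 1 everywhere except there — the complement of the minterm ¬a1·a2·¬a3.

h(a1, a2, a3) = NOT ((NOT a1 AND a2) AND NOT a3)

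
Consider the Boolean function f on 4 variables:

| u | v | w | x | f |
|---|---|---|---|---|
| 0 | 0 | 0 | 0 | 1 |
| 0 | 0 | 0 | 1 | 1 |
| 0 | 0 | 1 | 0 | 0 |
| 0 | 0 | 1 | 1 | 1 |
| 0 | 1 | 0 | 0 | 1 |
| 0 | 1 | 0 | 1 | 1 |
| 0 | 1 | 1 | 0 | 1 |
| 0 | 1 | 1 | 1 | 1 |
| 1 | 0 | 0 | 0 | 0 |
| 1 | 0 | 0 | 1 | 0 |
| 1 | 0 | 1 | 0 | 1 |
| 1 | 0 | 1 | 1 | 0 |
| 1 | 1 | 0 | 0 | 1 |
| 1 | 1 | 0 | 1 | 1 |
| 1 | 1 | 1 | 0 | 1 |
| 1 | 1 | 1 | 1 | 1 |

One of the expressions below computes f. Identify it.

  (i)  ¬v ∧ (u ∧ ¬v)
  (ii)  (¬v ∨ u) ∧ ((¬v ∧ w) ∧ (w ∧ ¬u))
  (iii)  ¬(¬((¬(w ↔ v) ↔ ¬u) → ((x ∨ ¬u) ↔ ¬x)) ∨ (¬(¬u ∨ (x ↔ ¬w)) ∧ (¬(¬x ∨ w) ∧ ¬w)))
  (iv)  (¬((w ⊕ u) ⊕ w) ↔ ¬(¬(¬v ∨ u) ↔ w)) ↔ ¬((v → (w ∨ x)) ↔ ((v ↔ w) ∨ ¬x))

(i) disagrees with f on (0,0,0,0) (formula → 0, table → 1); rule it out.
(ii) disagrees with f on (0,0,0,0) (formula → 0, table → 1); rule it out.
(iii) disagrees with f on (0,0,1,0) (formula → 1, table → 0); rule it out.
Only (iv) survives; checking it on all 16 rows confirms it matches f.

iv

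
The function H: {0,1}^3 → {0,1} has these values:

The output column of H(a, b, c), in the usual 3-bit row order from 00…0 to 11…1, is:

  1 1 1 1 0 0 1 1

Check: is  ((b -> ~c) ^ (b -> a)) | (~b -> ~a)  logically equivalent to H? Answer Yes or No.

Evaluate ((b -> ~c) ^ (b -> a)) | (~b -> ~a) on each row and compare to H:
  a=0, b=0, c=0: formula gives 1, H = 1 ✓
  a=0, b=0, c=1: formula gives 1, H = 1 ✓
  a=0, b=1, c=0: formula gives 1, H = 1 ✓
  a=0, b=1, c=1: formula gives 1, H = 1 ✓
  a=1, b=0, c=0: formula gives 0, H = 0 ✓
  … (the remaining 3 rows also agree.)
Every row agrees, so the formula is equivalent.

Yes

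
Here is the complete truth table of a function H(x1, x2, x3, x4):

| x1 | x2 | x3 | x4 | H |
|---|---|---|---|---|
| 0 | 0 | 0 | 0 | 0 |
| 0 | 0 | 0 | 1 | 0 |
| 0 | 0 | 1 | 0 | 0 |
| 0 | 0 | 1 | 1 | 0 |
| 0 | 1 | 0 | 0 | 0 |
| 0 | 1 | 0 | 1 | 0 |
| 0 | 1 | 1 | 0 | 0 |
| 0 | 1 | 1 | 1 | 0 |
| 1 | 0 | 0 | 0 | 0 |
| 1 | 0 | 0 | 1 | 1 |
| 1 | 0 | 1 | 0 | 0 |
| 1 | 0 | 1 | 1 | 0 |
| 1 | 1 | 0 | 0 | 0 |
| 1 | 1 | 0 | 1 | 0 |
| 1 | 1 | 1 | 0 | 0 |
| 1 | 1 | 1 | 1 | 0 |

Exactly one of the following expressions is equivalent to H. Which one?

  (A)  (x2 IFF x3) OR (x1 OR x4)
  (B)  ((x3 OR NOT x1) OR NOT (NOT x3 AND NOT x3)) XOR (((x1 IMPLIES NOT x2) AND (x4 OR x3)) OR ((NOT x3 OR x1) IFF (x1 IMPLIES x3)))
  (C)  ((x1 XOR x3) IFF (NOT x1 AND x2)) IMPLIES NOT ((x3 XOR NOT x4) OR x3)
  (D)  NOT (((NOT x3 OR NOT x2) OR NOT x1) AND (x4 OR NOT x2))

(A) disagrees with H on (0,0,0,0) (formula → 1, table → 0); rule it out.
(C) disagrees with H on (0,0,0,1) (formula → 1, table → 0); rule it out.
(D) disagrees with H on (0,1,0,0) (formula → 1, table → 0); rule it out.
(B) is the remaining candidate, and it agrees with H on all 16 inputs.

B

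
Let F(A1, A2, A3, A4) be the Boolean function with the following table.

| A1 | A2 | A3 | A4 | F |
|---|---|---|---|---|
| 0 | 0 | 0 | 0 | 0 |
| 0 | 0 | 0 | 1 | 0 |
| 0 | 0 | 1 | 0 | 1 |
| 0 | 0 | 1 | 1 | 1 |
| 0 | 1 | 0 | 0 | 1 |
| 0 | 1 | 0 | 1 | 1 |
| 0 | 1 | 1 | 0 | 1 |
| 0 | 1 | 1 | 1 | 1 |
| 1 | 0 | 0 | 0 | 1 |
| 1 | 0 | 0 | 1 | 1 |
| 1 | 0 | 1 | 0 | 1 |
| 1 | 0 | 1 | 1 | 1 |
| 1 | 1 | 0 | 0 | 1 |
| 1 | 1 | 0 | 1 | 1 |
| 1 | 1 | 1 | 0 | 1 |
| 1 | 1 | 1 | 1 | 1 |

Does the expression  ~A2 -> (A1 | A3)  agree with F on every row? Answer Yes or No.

Test each input against both F and the formula:
  A1=0, A2=0, A3=0, A4=0: formula gives 0, F = 0 ✓
  A1=0, A2=0, A3=0, A4=1: formula gives 0, F = 0 ✓
  A1=0, A2=0, A3=1, A4=0: formula gives 1, F = 1 ✓
  A1=0, A2=0, A3=1, A4=1: formula gives 1, F = 1 ✓
  … (the remaining 12 rows also agree.)
All 16 rows match — the expression computes F exactly.

Yes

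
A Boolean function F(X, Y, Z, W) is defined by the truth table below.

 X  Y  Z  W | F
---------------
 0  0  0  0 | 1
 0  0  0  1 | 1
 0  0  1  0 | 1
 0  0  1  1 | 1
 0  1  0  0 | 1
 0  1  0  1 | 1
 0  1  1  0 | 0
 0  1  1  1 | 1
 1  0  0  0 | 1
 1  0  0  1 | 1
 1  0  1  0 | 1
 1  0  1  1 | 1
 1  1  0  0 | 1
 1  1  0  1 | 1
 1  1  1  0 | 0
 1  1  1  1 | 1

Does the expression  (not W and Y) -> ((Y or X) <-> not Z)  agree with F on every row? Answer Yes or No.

Yes

Evaluate (not W and Y) -> ((Y or X) <-> not Z) on each row and compare to F:
  X=0, Y=0, Z=0, W=0: formula gives 1, F = 1 ✓
  X=0, Y=0, Z=0, W=1: formula gives 1, F = 1 ✓
  X=0, Y=0, Z=1, W=0: formula gives 1, F = 1 ✓
  X=0, Y=0, Z=1, W=1: formula gives 1, F = 1 ✓
  …and likewise for the remaining 12 rows.
No disagreement on any input; they are logically equivalent.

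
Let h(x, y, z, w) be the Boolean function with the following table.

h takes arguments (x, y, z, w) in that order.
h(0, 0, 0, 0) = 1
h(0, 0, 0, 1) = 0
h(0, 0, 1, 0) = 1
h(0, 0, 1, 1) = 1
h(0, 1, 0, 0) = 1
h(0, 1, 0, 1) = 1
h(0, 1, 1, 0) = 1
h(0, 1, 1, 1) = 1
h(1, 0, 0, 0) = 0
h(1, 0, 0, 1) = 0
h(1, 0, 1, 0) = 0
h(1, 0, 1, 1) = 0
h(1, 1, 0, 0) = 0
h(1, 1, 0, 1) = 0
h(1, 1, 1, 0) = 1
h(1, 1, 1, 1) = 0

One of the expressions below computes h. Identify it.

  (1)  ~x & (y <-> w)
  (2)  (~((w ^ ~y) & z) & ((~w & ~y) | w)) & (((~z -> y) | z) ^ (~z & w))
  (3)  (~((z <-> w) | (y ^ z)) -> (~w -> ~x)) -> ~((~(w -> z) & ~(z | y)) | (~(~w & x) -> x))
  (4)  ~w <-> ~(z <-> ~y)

(1) fails at (0,0,1,1): the formula yields 0, h is 1.
(2) fails at (0,0,0,0): the formula yields 0, h is 1.
(4) fails at (0,0,1,0): the formula yields 0, h is 1.
Only (3) survives; checking it on all 16 rows confirms it matches h.

3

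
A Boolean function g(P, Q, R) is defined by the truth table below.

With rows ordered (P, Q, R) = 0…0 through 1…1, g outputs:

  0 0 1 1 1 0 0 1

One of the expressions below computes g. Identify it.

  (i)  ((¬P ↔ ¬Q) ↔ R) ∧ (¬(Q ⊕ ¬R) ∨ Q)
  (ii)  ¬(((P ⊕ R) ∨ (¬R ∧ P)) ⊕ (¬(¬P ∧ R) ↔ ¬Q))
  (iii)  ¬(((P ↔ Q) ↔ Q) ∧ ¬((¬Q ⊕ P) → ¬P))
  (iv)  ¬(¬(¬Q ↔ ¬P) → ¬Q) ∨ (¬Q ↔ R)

(i): at (0,0,1) it gives 1, but g = 0 — eliminated.
(iii): at (0,0,0) it gives 1, but g = 0 — eliminated.
(iv): at (0,0,1) it gives 1, but g = 0 — eliminated.
(ii) is the remaining candidate, and it agrees with g on all 8 inputs.

ii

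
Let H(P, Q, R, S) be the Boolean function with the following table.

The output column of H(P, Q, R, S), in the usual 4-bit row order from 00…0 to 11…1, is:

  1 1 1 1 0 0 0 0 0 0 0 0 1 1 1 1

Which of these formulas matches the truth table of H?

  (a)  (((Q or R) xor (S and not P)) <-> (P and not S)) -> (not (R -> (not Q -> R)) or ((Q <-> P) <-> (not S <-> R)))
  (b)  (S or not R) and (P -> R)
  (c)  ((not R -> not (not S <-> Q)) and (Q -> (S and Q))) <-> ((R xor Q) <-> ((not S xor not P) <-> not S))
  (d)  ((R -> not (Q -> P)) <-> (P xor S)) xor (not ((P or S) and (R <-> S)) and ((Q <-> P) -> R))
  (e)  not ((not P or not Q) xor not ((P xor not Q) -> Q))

e

(a) fails at (0,0,0,0): the formula yields 0, H is 1.
(b) fails at (0,0,1,0): the formula yields 0, H is 1.
(c) fails at (0,0,0,1): the formula yields 0, H is 1.
(d) fails at (0,0,0,0): the formula yields 0, H is 1.
That leaves (e). Evaluating it on every row reproduces the table of H exactly.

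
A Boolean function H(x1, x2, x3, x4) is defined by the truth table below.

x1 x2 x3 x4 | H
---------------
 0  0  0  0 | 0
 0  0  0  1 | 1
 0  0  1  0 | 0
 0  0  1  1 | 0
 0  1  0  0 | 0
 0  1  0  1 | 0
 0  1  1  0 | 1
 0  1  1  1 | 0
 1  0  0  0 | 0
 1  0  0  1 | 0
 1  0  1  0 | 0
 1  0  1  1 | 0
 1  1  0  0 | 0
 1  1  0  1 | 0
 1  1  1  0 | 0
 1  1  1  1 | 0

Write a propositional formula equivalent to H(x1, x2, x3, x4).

H(x1, x2, x3, x4) = (((~x1 & ~x2) & ~x3) & x4) | (((~x1 & x2) & x3) & ~x4)

Collect the rows where H=1 — (0,0,0,1), (0,1,1,0) — and write one minterm per row: ¬x1·¬x2·¬x3·x4, ¬x1·x2·x3·¬x4. Their union (logical OR) reproduces the table exactly.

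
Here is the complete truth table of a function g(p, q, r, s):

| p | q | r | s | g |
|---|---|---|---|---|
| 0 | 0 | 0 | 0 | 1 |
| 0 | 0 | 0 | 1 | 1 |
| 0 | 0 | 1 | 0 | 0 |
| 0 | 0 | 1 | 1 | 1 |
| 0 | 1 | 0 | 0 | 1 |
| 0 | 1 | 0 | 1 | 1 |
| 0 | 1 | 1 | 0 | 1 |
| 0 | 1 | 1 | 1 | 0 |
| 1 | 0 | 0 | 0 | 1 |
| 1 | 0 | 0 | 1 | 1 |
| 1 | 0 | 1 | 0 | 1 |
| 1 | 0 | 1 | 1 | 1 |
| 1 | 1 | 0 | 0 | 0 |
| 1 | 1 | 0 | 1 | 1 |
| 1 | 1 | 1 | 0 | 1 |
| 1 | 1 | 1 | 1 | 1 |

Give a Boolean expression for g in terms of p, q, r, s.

The 0-rows are (0,0,1,0), (0,1,1,1), (1,1,0,0). Take each as a conjunction (¬p·¬q·r·¬s, ¬p·q·r·s, p·q·¬r·¬s), form their disjunction, and complement — that gives a formula that is 1 everywhere g is.

g(p, q, r, s) = (((((p' · q') · r) · s') + (((p' · q) · r) · s)) + (((p · q) · r') · s'))'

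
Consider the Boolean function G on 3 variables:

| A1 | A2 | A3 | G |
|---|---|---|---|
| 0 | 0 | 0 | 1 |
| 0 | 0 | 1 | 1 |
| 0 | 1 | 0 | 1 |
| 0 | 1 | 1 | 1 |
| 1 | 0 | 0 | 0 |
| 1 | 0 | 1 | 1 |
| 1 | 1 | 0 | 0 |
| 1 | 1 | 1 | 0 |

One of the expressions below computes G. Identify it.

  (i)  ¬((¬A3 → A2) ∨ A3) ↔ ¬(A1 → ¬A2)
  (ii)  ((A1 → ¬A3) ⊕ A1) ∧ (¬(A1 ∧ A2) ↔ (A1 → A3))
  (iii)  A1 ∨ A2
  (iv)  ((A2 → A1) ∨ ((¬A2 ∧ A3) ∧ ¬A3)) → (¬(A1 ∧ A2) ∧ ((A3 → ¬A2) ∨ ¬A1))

(i): at (0,0,0) it gives 0, but G = 1 — eliminated.
(iii): at (0,0,0) it gives 0, but G = 1 — eliminated.
(iv): at (1,0,0) it gives 1, but G = 0 — eliminated.
(ii) is the remaining candidate, and it agrees with G on all 8 inputs.

ii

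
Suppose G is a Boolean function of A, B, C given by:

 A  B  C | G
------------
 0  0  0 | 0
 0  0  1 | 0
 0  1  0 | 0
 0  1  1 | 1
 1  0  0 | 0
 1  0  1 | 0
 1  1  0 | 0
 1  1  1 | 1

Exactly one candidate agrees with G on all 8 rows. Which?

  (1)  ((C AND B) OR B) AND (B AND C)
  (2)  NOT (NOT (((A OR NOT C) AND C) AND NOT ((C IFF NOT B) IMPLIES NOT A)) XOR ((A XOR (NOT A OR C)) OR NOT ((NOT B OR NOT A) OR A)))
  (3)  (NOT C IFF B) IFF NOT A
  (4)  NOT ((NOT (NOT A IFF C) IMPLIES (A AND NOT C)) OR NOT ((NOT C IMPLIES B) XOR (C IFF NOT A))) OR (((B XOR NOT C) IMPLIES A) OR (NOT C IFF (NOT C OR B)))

(2) fails at (0,0,0): the formula yields 1, G is 0.
(3) fails at (0,0,1): the formula yields 1, G is 0.
(4) fails at (0,0,0): the formula yields 1, G is 0.
Only (1) survives; checking it on all 8 rows confirms it matches G.

1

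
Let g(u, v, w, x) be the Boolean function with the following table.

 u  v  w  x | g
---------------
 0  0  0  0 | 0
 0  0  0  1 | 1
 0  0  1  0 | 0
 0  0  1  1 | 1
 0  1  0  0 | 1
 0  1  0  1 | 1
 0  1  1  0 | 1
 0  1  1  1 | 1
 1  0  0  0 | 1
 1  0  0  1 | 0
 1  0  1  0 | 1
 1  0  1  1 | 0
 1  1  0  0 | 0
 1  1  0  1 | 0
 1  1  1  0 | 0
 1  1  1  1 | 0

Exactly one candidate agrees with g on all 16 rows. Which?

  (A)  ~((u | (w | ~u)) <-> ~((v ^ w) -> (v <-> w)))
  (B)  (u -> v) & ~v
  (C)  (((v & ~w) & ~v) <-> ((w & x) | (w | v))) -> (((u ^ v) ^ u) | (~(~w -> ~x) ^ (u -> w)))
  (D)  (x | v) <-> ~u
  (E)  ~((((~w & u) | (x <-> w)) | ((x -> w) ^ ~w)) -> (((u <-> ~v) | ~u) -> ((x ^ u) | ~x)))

D

(A) fails at (0,0,0,0): the formula yields 1, g is 0.
(B) fails at (0,0,0,0): the formula yields 1, g is 0.
(C) fails at (0,0,0,0): the formula yields 1, g is 0.
(E) fails at (0,0,0,1): the formula yields 0, g is 1.
(D) is the remaining candidate, and it agrees with g on all 16 inputs.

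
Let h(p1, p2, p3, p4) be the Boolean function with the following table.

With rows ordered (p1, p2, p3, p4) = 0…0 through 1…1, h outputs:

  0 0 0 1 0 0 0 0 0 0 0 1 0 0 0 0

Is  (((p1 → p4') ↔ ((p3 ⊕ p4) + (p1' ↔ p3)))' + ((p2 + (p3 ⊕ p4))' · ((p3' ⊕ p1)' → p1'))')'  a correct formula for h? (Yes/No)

Test each input against both h and the formula:
  p1=0, p2=0, p3=0, p4=0: formula gives 0, h = 0 ✓
  p1=0, p2=0, p3=0, p4=1: formula gives 0, h = 0 ✓
  p1=0, p2=0, p3=1, p4=0: formula gives 0, h = 0 ✓
  p1=0, p2=0, p3=1, p4=1: formula gives 1, h = 1 ✓
  …and likewise for the remaining 12 rows.
No disagreement on any input; they are logically equivalent.

Yes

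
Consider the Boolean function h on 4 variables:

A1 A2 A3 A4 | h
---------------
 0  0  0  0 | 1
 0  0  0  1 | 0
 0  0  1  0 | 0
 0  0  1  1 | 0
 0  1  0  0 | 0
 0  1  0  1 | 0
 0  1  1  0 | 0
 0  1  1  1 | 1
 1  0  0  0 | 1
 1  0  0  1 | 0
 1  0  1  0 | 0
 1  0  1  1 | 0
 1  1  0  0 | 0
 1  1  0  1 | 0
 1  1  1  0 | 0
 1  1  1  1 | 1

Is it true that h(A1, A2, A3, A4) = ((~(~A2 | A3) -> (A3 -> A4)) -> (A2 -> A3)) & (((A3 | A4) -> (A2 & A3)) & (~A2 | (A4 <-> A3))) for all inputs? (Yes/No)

Check the formula against h row by row:
  A1=0, A2=0, A3=0, A4=0: formula gives 1, h = 1 ✓
  A1=0, A2=0, A3=0, A4=1: formula gives 0, h = 0 ✓
  A1=0, A2=0, A3=1, A4=0: formula gives 0, h = 0 ✓
  A1=0, A2=0, A3=1, A4=1: formula gives 0, h = 0 ✓
  … (the remaining 12 rows also agree.)
All 16 rows match — the expression computes h exactly.

Yes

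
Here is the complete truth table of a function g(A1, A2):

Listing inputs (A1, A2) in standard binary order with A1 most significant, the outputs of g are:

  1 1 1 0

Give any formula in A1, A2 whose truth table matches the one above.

g(A1, A2) = (A1 · A2)'

The output is 0 only when every input is 1 — NAND of all inputs.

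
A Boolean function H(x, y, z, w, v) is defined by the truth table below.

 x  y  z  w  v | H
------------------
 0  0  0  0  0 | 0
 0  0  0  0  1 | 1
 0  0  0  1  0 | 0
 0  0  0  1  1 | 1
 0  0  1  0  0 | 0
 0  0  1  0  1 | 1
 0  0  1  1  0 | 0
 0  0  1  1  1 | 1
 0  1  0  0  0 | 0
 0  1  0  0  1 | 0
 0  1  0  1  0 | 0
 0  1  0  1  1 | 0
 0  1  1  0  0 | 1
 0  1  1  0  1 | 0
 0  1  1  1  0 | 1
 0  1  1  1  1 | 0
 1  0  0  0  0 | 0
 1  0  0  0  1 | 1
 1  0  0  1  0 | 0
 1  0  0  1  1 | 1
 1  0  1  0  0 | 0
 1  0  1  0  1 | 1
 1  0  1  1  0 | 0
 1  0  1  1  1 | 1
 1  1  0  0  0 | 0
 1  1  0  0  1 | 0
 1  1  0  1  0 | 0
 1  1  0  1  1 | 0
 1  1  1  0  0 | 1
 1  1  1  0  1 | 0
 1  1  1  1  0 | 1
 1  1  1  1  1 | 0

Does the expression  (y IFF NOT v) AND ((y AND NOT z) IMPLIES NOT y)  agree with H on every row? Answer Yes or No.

Check the formula against H row by row:
  x=0, y=0, z=0, w=0, v=0: formula gives 0, H = 0 ✓
  x=0, y=0, z=0, w=0, v=1: formula gives 1, H = 1 ✓
  x=0, y=0, z=0, w=1, v=0: formula gives 0, H = 0 ✓
  x=0, y=0, z=0, w=1, v=1: formula gives 1, H = 1 ✓
  …and likewise for the remaining 28 rows.
Every row agrees, so the formula is equivalent.

Yes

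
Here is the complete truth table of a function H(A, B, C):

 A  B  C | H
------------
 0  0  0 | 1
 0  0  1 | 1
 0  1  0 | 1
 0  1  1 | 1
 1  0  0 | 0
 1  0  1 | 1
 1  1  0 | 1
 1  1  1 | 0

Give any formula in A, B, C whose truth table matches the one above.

H(A, B, C) = ~(((A & ~B) & ~C) | ((A & B) & C))

There are just 2 zero rows: (1,0,0), (1,1,1). Their minterms are A·¬B·¬C, A·B·C; the OR of those covers precisely the 0-outputs, and negating it yields H.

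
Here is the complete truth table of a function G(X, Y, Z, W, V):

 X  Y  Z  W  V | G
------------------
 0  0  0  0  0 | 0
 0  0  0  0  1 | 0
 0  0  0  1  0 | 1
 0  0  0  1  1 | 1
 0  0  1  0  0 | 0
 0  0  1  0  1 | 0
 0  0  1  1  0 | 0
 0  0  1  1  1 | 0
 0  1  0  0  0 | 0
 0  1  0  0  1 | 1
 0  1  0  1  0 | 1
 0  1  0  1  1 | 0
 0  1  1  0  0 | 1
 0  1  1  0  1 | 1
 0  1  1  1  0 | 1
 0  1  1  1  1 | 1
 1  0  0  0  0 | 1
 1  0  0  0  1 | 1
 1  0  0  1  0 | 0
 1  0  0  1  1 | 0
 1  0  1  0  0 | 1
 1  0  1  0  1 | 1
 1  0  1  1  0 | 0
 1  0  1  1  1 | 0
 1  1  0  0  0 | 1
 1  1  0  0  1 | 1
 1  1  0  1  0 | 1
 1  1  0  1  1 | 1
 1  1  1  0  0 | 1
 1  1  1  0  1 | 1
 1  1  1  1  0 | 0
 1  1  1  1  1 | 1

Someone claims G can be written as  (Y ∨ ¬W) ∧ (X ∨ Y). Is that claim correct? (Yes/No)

No

Evaluate (Y ∨ ¬W) ∧ (X ∨ Y) on each row and compare to G:
  X=0, Y=0, Z=0, W=0, V=0: formula gives 0, G = 0 ✓
  X=0, Y=0, Z=0, W=0, V=1: formula gives 0, G = 0 ✓
  X=0, Y=0, Z=0, W=1, V=0: formula gives 0, but G = 1 ✗
Since they disagree at (0,0,0,1,0), the expression is not a correct formula for G.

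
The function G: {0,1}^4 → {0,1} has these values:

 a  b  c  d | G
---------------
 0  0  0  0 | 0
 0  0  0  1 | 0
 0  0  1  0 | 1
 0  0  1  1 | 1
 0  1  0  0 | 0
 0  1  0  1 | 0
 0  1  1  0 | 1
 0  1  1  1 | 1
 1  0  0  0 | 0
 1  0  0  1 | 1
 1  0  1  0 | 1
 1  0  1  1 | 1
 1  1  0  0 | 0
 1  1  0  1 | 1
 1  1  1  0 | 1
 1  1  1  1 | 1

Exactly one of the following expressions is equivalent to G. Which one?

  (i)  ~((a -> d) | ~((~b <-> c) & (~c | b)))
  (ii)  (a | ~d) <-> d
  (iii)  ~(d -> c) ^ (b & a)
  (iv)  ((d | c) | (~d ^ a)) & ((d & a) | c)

iv

(i): at (0,0,1,0) it gives 0, but G = 1 — eliminated.
(ii): at (0,0,1,0) it gives 0, but G = 1 — eliminated.
(iii): at (0,0,0,1) it gives 1, but G = 0 — eliminated.
(iv) is the remaining candidate, and it agrees with G on all 16 inputs.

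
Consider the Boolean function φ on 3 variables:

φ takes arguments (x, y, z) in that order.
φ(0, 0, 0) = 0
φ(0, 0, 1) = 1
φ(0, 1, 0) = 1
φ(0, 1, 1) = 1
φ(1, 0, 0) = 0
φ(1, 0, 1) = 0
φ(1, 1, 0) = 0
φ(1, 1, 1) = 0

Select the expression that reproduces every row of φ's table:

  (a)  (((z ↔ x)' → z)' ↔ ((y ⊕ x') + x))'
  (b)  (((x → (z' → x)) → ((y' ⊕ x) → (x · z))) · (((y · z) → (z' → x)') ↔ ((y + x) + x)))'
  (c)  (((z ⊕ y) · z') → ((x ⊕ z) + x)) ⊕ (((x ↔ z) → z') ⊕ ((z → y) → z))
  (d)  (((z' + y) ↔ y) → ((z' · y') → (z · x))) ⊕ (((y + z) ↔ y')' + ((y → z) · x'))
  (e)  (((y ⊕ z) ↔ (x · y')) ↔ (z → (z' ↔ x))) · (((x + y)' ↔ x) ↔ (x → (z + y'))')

(a) disagrees with φ on (0,0,0) (formula → 1, table → 0); rule it out.
(b) disagrees with φ on (0,0,0) (formula → 1, table → 0); rule it out.
(d) disagrees with φ on (0,0,1) (formula → 0, table → 1); rule it out.
(e) disagrees with φ on (0,0,0) (formula → 1, table → 0); rule it out.
(c) is the remaining candidate, and it agrees with φ on all 8 inputs.

c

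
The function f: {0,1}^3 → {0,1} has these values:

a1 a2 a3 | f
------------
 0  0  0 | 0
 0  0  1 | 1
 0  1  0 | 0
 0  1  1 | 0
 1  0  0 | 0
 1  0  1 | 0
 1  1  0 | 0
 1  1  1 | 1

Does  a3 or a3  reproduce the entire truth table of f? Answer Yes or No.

No

Test each input against both f and the formula:
  a1=0, a2=0, a3=0: formula gives 0, f = 0 ✓
  a1=0, a2=0, a3=1: formula gives 1, f = 1 ✓
  a1=0, a2=1, a3=0: formula gives 0, f = 0 ✓
  a1=0, a2=1, a3=1: formula gives 1, but f = 0 ✗
Row (0,1,1) is a counterexample, so the formula is not equivalent to f.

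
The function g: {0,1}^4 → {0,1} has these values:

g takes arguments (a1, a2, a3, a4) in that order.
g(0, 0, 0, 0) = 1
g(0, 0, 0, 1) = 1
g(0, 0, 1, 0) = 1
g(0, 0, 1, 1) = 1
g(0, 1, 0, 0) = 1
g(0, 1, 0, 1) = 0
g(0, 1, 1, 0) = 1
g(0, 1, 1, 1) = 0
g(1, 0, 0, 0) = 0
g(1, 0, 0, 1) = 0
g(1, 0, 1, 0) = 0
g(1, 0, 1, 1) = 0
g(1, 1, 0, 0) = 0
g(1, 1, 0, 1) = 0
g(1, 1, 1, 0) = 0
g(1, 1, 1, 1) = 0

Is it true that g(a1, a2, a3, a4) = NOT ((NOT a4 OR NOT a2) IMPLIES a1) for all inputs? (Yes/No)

Yes

Test each input against both g and the formula:
  a1=0, a2=0, a3=0, a4=0: formula gives 1, g = 1 ✓
  a1=0, a2=0, a3=0, a4=1: formula gives 1, g = 1 ✓
  a1=0, a2=0, a3=1, a4=0: formula gives 1, g = 1 ✓
  a1=0, a2=0, a3=1, a4=1: formula gives 1, g = 1 ✓
  …and likewise for the remaining 12 rows.
All 16 rows match — the expression computes g exactly.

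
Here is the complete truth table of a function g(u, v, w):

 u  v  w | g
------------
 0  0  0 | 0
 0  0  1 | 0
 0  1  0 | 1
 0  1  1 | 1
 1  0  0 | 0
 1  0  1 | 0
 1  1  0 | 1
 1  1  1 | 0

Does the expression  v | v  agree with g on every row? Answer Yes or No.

No

Check the formula against g row by row:
  u=0, v=0, w=0: formula gives 0, g = 0 ✓
  u=0, v=0, w=1: formula gives 0, g = 0 ✓
  u=0, v=1, w=0: formula gives 1, g = 1 ✓
  u=0, v=1, w=1: formula gives 1, g = 1 ✓
  u=1, v=0, w=0: formula gives 0, g = 0 ✓
  …
  u=1, v=1, w=1: formula gives 1, but g = 0 ✗
Row (1,1,1) is a counterexample, so the formula is not equivalent to g.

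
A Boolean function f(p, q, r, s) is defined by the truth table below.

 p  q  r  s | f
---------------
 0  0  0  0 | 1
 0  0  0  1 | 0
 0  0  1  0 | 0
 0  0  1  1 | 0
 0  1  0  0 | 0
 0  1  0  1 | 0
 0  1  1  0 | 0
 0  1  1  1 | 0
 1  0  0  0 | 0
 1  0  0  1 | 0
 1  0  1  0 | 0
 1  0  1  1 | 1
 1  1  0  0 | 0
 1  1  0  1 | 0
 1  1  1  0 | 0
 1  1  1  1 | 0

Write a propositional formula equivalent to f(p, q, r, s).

f=1 on 2 inputs: (0,0,0,0), (1,0,1,1). Reading each as a conjunction of literals (¬p·¬q·¬r·¬s, p·¬q·r·s) and taking the OR gives the canonical DNF.

f(p, q, r, s) = (((not p and not q) and not r) and not s) or (((p and not q) and r) and s)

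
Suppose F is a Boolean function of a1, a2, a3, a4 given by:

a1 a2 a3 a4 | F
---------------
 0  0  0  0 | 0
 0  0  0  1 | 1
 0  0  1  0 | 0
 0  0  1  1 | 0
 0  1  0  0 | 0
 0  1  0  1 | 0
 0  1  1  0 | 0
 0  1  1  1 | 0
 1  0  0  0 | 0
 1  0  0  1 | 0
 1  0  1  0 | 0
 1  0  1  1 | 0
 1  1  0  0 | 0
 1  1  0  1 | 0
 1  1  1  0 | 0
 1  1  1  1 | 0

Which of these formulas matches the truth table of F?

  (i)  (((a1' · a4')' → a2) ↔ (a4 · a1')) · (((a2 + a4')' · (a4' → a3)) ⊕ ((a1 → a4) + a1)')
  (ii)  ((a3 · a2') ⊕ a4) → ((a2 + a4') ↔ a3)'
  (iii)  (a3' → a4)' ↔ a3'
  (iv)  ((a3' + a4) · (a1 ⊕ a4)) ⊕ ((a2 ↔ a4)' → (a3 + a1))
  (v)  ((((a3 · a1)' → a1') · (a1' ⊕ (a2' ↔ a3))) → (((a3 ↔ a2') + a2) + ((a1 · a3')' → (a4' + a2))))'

(i) disagrees with F on (0,0,0,1) (formula → 0, table → 1); rule it out.
(ii) disagrees with F on (0,0,0,0) (formula → 1, table → 0); rule it out.
(iii) disagrees with F on (0,0,0,0) (formula → 1, table → 0); rule it out.
(iv) disagrees with F on (0,0,0,0) (formula → 1, table → 0); rule it out.
(v) is the remaining candidate, and it agrees with F on all 16 inputs.

v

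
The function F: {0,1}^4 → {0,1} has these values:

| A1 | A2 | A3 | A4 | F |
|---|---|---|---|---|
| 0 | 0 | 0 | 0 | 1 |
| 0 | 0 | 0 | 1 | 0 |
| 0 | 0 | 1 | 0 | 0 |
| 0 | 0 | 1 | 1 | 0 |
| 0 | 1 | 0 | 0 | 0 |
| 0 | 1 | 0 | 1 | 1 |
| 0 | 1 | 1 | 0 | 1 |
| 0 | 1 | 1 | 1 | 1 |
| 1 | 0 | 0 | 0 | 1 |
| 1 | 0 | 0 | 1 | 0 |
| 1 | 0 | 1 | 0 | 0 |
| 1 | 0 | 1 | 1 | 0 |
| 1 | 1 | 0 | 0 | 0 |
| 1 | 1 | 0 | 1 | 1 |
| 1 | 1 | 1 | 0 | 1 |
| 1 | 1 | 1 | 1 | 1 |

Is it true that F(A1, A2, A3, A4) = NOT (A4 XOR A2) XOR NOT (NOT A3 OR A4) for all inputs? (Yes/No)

Evaluate NOT (A4 XOR A2) XOR NOT (NOT A3 OR A4) on each row and compare to F:
  A1=0, A2=0, A3=0, A4=0: formula gives 1, F = 1 ✓
  A1=0, A2=0, A3=0, A4=1: formula gives 0, F = 0 ✓
  A1=0, A2=0, A3=1, A4=0: formula gives 0, F = 0 ✓
  A1=0, A2=0, A3=1, A4=1: formula gives 0, F = 0 ✓
  …and likewise for the remaining 12 rows.
No disagreement on any input; they are logically equivalent.

Yes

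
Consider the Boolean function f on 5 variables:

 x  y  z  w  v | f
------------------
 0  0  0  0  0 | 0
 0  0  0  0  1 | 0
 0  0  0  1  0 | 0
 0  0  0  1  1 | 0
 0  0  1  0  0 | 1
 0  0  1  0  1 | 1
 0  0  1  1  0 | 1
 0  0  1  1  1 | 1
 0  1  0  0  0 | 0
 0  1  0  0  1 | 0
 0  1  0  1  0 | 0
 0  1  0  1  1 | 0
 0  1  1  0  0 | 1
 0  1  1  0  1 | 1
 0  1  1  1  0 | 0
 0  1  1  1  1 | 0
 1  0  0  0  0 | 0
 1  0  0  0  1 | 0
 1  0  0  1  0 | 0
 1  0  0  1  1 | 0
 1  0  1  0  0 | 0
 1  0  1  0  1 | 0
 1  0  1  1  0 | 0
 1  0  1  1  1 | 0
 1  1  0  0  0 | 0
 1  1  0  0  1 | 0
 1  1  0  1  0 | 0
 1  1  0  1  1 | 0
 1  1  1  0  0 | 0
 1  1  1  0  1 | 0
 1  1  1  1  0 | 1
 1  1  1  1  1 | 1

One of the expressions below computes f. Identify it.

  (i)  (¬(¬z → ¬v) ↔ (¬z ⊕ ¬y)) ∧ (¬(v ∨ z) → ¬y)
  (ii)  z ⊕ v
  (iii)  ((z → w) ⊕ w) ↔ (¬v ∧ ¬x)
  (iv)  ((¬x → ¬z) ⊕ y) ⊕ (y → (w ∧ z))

(i) disagrees with f on (0,0,0,0,0) (formula → 1, table → 0); rule it out.
(ii) disagrees with f on (0,0,0,0,1) (formula → 1, table → 0); rule it out.
(iii) disagrees with f on (0,0,0,0,0) (formula → 1, table → 0); rule it out.
(iv) is the remaining candidate, and it agrees with f on all 32 inputs.

iv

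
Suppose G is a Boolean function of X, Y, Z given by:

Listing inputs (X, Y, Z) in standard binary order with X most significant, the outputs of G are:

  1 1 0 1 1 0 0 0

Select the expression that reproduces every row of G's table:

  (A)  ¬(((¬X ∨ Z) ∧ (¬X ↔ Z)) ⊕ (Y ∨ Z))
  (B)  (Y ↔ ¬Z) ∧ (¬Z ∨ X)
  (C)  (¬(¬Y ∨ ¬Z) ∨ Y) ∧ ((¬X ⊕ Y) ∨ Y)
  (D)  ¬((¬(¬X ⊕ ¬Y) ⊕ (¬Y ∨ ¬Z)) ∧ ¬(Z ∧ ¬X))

(B): at (0,0,0) it gives 0, but G = 1 — eliminated.
(C): at (0,0,0) it gives 0, but G = 1 — eliminated.
(D): at (1,0,0) it gives 0, but G = 1 — eliminated.
Only (A) survives; checking it on all 8 rows confirms it matches G.

A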